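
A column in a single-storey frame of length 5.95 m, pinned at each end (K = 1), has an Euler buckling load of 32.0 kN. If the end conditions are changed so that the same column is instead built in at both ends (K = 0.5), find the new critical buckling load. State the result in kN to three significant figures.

P_cr ≈ 128 kN

P_cr ∝ 1/K², so P_cr,new = P_cr,old × (K_old/K_new)² = 32.0 × (1/0.5)²
= 32.0 × 4.000 = 128 kN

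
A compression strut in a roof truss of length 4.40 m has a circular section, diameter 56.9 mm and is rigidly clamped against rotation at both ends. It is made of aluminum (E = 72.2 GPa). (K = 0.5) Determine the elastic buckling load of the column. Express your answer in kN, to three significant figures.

P_cr ≈ 75.8 kN

I = πd⁴/64 = π×56.9⁴/64 = 5.145×10^5 mm⁴
I = 5.145×10^5 mm⁴ = 5.145×10^-7 m⁴
Effective length L_e = K·L = 0.5 × 4.40 = 2.200 m
P_cr = π²EI / L_e² = π² × 72.2×10⁹ × 5.145×10^-7 / 2.200² = 7.575×10^4 N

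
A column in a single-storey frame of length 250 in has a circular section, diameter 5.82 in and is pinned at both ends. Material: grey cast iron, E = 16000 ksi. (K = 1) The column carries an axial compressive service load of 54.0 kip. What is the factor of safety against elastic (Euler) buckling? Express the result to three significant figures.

n ≈ 2.64

I = πd⁴/64 = π×5.82⁴/64 = 56.32 in⁴
Effective length L_e = K·L = 1 × 250 = 250.0 in
P_cr = π²EI / L_e² = π² × 16000×10³ × 56.32 / 250.0² = 1.423×10^5 lb
Factor of safety n = P_cr / P = 142.30 / 54.0 = 2.64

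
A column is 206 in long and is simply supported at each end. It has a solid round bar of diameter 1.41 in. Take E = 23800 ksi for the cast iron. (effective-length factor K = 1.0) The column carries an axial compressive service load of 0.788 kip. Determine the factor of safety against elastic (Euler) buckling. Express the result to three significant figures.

I = πd⁴/64 = π×1.41⁴/64 = 0.1940 in⁴
Effective length L_e = K·L = 1 × 206 = 206.0 in
P_cr = π²EI / L_e² = π² × 23800×10³ × 0.1940 / 206.0² = 1.074×10^3 lb
Factor of safety n = P_cr / P = 1.0740 / 0.788 = 1.36

n ≈ 1.36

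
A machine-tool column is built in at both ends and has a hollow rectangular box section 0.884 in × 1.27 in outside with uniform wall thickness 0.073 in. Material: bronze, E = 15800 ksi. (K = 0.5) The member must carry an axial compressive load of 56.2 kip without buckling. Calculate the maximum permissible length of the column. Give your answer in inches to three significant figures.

L_max ≈ 19.8 in

Inner dimensions: h_i = 1.27 − 2×0.073 = 1.124 in, b_i = 0.884 − 2×0.073 = 0.7380 in
Weak-axis I_min = (h_o·b_o³ − h_i·b_i³)/12 with b_o = 0.884, b_i = 0.7380 in (shorter outer/inner sides).
I_min = (1.27×0.884³ − 1.124×0.7380³)/12 = 3.546×10^-2 in⁴
At the buckling limit P_cr = P = 5.620×10^4 lb
From P_cr = π²EI/(K·L)²:  L = (1/K)·√(π²EI/P_cr) = (1/0.5)·√(π²×1.58×10^7×3.546×10^-2/5.620×10^4)
L = 19.8 in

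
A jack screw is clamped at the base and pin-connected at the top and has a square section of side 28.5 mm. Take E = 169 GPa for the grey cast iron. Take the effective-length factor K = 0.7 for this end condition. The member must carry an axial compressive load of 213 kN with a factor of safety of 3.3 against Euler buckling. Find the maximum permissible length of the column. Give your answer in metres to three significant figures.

I = a⁴/12 = 28.5⁴/12 = 5.498×10^4 mm⁴
I = 5.498×10^-8 m⁴
Required critical load P_cr = n·P = 3.3 × 213 = 702.9 kN = 7.029×10^5 N
From P_cr = π²EI/(K·L)²:  L = (1/K)·√(π²EI/P_cr) = (1/0.7)·√(π²×1.69×10^11×5.498×10^-8/7.029×10^5)
L = 0.516 m

L_max ≈ 0.516 m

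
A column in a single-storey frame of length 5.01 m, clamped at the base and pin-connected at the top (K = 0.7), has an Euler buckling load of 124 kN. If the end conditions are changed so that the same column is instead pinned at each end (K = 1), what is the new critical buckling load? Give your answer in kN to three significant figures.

P_cr ∝ 1/K², so P_cr,new = P_cr,old × (K_old/K_new)² = 124 × (0.7/1)²
= 124 × 0.4900 = 60.8 kN

P_cr ≈ 60.8 kN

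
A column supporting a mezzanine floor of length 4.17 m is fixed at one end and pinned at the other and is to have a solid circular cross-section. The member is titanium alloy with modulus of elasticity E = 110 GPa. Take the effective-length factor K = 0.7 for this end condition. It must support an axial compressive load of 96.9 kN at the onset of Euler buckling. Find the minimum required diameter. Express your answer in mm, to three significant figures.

L_e = K·L = 0.7 × 4.17 = 2.919 m
Required I = P_cr·L_e²/(π²E) = 9.690×10^4 × 2.919² / (π² × 1.10×10^11) = 7.605×10^-7 m⁴
I_req = 7.605×10^5 mm⁴
Solid circle: I = πd⁴/64  ⇒  d = (64I/π)^(1/4) = (64×7.605×10^5/π)^(1/4) = 62.7 mm

d ≈ 62.7 mm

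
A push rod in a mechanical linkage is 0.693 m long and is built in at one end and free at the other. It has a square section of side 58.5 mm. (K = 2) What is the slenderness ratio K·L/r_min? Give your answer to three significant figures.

I = a⁴/12 = 58.5⁴/12 = 9.760×10^5 mm⁴
A = 3.422×10^3 mm²;  r_min = √(I/A) = √(9.760×10^5/3.422×10^3) = 16.89 mm
L_e = K·L = 2 × 0.693 m = 1.386 m = 1386.0 mm
λ = L_e / r_min = 1386.0 / 16.89 = 82.1

λ ≈ 82.1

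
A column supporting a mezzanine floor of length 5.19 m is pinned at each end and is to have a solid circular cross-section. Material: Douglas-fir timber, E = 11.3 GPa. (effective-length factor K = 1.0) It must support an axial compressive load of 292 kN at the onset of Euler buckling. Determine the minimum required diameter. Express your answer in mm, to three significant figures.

d ≈ 195 mm

L_e = K·L = 1 × 5.19 = 5.190 m
Required I = P_cr·L_e²/(π²E) = 2.920×10^5 × 5.190² / (π² × 1.13×10^10) = 7.052×10^-5 m⁴
I_req = 7.052×10^7 mm⁴
Solid circle: I = πd⁴/64  ⇒  d = (64I/π)^(1/4) = (64×7.052×10^7/π)^(1/4) = 195 mm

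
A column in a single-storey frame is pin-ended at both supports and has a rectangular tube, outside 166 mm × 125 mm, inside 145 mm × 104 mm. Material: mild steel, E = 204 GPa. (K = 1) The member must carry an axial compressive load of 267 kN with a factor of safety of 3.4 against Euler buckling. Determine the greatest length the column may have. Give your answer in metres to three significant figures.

L_max ≈ 5.46 m

Weak-axis I_min = (h_o·b_o³ − h_i·b_i³)/12 with b_o = 125, b_i = 104.0 mm (shorter outer/inner sides).
I_min = (166×125³ − 145.0×104.0³)/12 = 1.343×10^7 mm⁴
I = 1.343×10^-5 m⁴
Required critical load P_cr = n·P = 3.4 × 267 = 907.8 kN = 9.078×10^5 N
From P_cr = π²EI/(K·L)²:  L = (1/K)·√(π²EI/P_cr) = (1/1)·√(π²×2.04×10^11×1.343×10^-5/9.078×10^5)
L = 5.46 m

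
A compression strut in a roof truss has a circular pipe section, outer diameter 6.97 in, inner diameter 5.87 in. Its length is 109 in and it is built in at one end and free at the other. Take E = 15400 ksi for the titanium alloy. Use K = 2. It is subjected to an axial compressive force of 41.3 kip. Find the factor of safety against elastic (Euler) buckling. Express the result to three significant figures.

n ≈ 4.46

d_o = 6.97 in, d_i = 5.87 in
I = π(d_o⁴ − d_i⁴)/64 = π(6.97⁴ − 5.870⁴)/64 = 57.57 in⁴
Effective length L_e = K·L = 2 × 109 = 218.0 in
P_cr = π²EI / L_e² = π² × 15400×10³ × 57.57 / 218.0² = 1.841×10^5 lb
Factor of safety n = P_cr / P = 184.12 / 41.3 = 4.46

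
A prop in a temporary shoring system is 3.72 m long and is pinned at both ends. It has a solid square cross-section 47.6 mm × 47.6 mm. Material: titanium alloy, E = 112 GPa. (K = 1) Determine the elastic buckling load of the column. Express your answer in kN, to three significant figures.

I = a⁴/12 = 47.6⁴/12 = 4.278×10^5 mm⁴
I = 4.278×10^5 mm⁴ = 4.278×10^-7 m⁴
Effective length L_e = K·L = 1 × 3.72 = 3.720 m
P_cr = π²EI / L_e² = π² × 112×10⁹ × 4.278×10^-7 / 3.720² = 3.417×10^4 N

P_cr ≈ 34.2 kN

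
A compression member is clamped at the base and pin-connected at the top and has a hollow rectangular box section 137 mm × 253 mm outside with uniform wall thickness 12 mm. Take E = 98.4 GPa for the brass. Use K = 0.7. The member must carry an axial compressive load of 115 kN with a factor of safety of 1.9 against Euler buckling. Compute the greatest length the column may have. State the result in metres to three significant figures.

Inner dimensions: h_i = 253 − 2×12 = 229.0 mm, b_i = 137 − 2×12 = 113.0 mm
Weak-axis I_min = (h_o·b_o³ − h_i·b_i³)/12 with b_o = 137, b_i = 113.0 mm (shorter outer/inner sides).
I_min = (253×137³ − 229.0×113.0³)/12 = 2.668×10^7 mm⁴
I = 2.668×10^-5 m⁴
Required critical load P_cr = n·P = 1.9 × 115 = 218.5 kN = 2.185×10^5 N
From P_cr = π²EI/(K·L)²:  L = (1/K)·√(π²EI/P_cr) = (1/0.7)·√(π²×9.84×10^10×2.668×10^-5/2.185×10^5)
L = 15.6 m

L_max ≈ 15.6 m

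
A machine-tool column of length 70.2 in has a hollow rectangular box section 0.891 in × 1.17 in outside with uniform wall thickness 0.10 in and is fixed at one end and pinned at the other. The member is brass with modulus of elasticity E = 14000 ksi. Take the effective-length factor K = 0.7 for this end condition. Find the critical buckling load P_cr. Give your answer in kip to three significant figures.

P_cr ≈ 2.42 kip

Inner dimensions: h_i = 1.17 − 2×0.10 = 0.9700 in, b_i = 0.891 − 2×0.10 = 0.6910 in
Weak-axis I_min = (h_o·b_o³ − h_i·b_i³)/12 with b_o = 0.891, b_i = 0.6910 in (shorter outer/inner sides).
I_min = (1.17×0.891³ − 0.9700×0.6910³)/12 = 4.230×10^-2 in⁴
Effective length L_e = K·L = 0.7 × 70.2 = 49.14 in
P_cr = π²EI / L_e² = π² × 14000×10³ × 4.230×10^-2 / 49.14² = 2.420×10^3 lb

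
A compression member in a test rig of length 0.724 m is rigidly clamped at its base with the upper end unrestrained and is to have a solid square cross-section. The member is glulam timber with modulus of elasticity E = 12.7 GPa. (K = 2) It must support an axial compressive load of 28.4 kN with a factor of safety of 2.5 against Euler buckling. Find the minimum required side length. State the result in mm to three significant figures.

Required P_cr = n·P = 2.5 × 28.4 = 71.00 kN
L_e = K·L = 2 × 0.724 = 1.448 m
Required I = P_cr·L_e²/(π²E) = 7.100×10^4 × 1.448² / (π² × 1.27×10^10) = 1.188×10^-6 m⁴
I_req = 1.188×10^6 mm⁴
Solid square: I = a⁴/12  ⇒  a = (12I)^(1/4) = (12×1.188×10^6)^(1/4) = 61.4 mm

a ≈ 61.4 mm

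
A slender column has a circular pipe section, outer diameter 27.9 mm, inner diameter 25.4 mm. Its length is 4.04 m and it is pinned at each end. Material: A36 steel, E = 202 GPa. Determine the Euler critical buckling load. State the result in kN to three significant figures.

d_o = 27.9 mm, d_i = 25.4 mm
I = π(d_o⁴ − d_i⁴)/64 = π(27.9⁴ − 25.40⁴)/64 = 9.311×10^3 mm⁴
I = 9.311×10^3 mm⁴ = 9.311×10^-9 m⁴
Effective length L_e = K·L = 1 × 4.04 = 4.040 m
P_cr = π²EI / L_e² = π² × 202×10⁹ × 9.311×10^-9 / 4.040² = 1.137×10^3 N

P_cr ≈ 1.14 kN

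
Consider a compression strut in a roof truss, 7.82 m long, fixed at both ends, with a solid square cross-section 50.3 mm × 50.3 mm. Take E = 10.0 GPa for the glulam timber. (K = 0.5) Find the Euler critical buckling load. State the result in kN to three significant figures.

I = a⁴/12 = 50.3⁴/12 = 5.334×10^5 mm⁴
I = 5.334×10^5 mm⁴ = 5.334×10^-7 m⁴
Effective length L_e = K·L = 0.5 × 7.82 = 3.910 m
P_cr = π²EI / L_e² = π² × 10.0×10⁹ × 5.334×10^-7 / 3.910² = 3.444×10^3 N

P_cr ≈ 3.44 kN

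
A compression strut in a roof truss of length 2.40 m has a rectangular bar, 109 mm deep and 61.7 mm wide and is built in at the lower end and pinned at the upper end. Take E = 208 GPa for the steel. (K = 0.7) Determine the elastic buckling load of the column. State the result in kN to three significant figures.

P_cr ≈ 1550 kN

Buckling occurs about the weak axis: I_min = h·b³/12 with b = 61.7 mm (the shorter side).
I_min = 109×61.7³/12 = 2.134×10^6 mm⁴
I = 2.134×10^6 mm⁴ = 2.134×10^-6 m⁴
Effective length L_e = K·L = 0.7 × 2.40 = 1.680 m
P_cr = π²EI / L_e² = π² × 208×10⁹ × 2.134×10^-6 / 1.680² = 1.552×10^6 N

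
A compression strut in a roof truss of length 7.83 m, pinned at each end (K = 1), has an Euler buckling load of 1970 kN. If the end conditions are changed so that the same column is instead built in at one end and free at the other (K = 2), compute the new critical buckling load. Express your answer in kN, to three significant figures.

P_cr ≈ 492 kN

P_cr ∝ 1/K², so P_cr,new = P_cr,old × (K_old/K_new)² = 1970 × (1/2)²
= 1970 × 0.2500 = 492 kN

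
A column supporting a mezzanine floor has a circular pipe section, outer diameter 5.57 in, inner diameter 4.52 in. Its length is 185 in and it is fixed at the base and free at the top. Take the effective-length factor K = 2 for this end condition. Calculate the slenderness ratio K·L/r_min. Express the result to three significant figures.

d_o = 5.57 in, d_i = 4.52 in
I = π(d_o⁴ − d_i⁴)/64 = π(5.57⁴ − 4.520⁴)/64 = 26.76 in⁴
A = 8.321 in²;  r_min = √(I/A) = √(26.76/8.321) = 1.793 in
L_e = K·L = 2 × 185 = 370.0 in
λ = L_e / r_min = 370.00 / 1.793 = 206

λ ≈ 206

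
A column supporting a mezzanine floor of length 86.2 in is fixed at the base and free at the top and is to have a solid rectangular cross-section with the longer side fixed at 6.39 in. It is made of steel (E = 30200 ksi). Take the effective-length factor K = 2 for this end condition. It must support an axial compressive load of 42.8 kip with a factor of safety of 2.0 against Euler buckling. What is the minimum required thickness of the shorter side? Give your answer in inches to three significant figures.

Required P_cr = n·P = 2.0 × 42.8 = 85.60 kip
L_e = K·L = 2 × 86.2 = 172.4 in
Required I = P_cr·L_e²/(π²E) = 8.560×10^4 × 172.4² / (π² × 3.02×10^7) = 8.536 in⁴
Rectangle, weak axis: I_min = h·b³/12 with h = 6.39 in fixed  ⇒  b = (12I/h)^(1/3) = 2.52 in

b ≈ 2.52 in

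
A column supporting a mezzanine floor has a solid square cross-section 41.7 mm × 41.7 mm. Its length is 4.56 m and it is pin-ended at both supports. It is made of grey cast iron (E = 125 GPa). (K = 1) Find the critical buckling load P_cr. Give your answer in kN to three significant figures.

I = a⁴/12 = 41.7⁴/12 = 2.520×10^5 mm⁴
I = 2.520×10^5 mm⁴ = 2.520×10^-7 m⁴
Effective length L_e = K·L = 1 × 4.56 = 4.560 m
P_cr = π²EI / L_e² = π² × 125×10⁹ × 2.520×10^-7 / 4.560² = 1.495×10^4 N

P_cr ≈ 15.0 kN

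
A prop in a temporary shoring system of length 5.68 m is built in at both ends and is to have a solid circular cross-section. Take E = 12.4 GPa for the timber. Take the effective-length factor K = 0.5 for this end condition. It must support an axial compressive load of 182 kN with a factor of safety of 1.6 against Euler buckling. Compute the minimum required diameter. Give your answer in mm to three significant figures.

d ≈ 141 mm

Required P_cr = n·P = 1.6 × 182 = 291.2 kN
L_e = K·L = 0.5 × 5.68 = 2.840 m
Required I = P_cr·L_e²/(π²E) = 2.912×10^5 × 2.840² / (π² × 1.24×10^10) = 1.919×10^-5 m⁴
I_req = 1.919×10^7 mm⁴
Solid circle: I = πd⁴/64  ⇒  d = (64I/π)^(1/4) = (64×1.919×10^7/π)^(1/4) = 141 mm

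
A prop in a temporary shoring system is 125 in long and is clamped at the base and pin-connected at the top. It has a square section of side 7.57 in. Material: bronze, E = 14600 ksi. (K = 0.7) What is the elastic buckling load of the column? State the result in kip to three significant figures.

P_cr ≈ 5150 kip

I = a⁴/12 = 7.57⁴/12 = 273.7 in⁴
Effective length L_e = K·L = 0.7 × 125 = 87.50 in
P_cr = π²EI / L_e² = π² × 14600×10³ × 273.7 / 87.50² = 5.150×10^6 lb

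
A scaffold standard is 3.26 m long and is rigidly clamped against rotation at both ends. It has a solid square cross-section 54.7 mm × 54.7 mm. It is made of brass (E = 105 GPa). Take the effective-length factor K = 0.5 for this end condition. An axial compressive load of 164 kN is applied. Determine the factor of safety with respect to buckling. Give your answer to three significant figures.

n ≈ 1.77

I = a⁴/12 = 54.7⁴/12 = 7.461×10^5 mm⁴
I = 7.461×10^5 mm⁴ = 7.461×10^-7 m⁴
Effective length L_e = K·L = 0.5 × 3.26 = 1.630 m
P_cr = π²EI / L_e² = π² × 105×10⁹ × 7.461×10^-7 / 1.630² = 2.910×10^5 N
Factor of safety n = P_cr / P = 290.99 / 164 = 1.77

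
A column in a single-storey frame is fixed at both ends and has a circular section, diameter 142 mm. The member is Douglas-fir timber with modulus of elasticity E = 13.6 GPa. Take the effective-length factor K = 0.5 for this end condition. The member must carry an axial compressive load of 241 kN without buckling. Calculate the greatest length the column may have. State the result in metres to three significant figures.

L_max ≈ 6.67 m

I = πd⁴/64 = π×142⁴/64 = 1.996×10^7 mm⁴
I = 1.996×10^-5 m⁴
At the buckling limit P_cr = P = 2.410×10^5 N
From P_cr = π²EI/(K·L)²:  L = (1/K)·√(π²EI/P_cr) = (1/0.5)·√(π²×1.36×10^10×1.996×10^-5/2.410×10^5)
L = 6.67 m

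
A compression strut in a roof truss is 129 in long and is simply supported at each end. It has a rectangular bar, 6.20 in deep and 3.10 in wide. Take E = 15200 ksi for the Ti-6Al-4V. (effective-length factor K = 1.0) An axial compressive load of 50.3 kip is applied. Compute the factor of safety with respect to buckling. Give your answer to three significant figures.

Buckling occurs about the weak axis: I_min = h·b³/12 with b = 3.10 in (the shorter side).
I_min = 6.20×3.10³/12 = 15.39 in⁴
Effective length L_e = K·L = 1 × 129 = 129.0 in
P_cr = π²EI / L_e² = π² × 15200×10³ × 15.39 / 129.0² = 1.388×10^5 lb
Factor of safety n = P_cr / P = 138.76 / 50.3 = 2.76

n ≈ 2.76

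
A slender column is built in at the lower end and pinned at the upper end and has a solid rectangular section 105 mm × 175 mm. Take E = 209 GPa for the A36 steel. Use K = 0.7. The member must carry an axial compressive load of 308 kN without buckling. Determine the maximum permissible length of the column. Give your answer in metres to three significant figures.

L_max ≈ 15.2 m

Buckling occurs about the weak axis: I_min = h·b³/12 with b = 105 mm (the shorter side).
I_min = 175×105³/12 = 1.688×10^7 mm⁴
I = 1.688×10^-5 m⁴
At the buckling limit P_cr = P = 3.080×10^5 N
From P_cr = π²EI/(K·L)²:  L = (1/K)·√(π²EI/P_cr) = (1/0.7)·√(π²×2.09×10^11×1.688×10^-5/3.080×10^5)
L = 15.2 m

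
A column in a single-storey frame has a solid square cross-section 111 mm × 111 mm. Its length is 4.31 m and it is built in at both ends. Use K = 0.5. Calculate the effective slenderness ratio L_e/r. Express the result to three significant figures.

I = a⁴/12 = 111⁴/12 = 1.265×10^7 mm⁴
A = 1.232×10^4 mm²;  r_min = √(I/A) = √(1.265×10^7/1.232×10^4) = 32.04 mm
L_e = K·L = 0.5 × 4.31 m = 2.155 m = 2155.0 mm
λ = L_e / r_min = 2155.0 / 32.04 = 67.3

λ ≈ 67.3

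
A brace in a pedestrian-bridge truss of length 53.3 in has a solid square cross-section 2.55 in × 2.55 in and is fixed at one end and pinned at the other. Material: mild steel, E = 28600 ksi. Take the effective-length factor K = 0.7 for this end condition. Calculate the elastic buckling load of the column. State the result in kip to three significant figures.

I = a⁴/12 = 2.55⁴/12 = 3.524 in⁴
Effective length L_e = K·L = 0.7 × 53.3 = 37.31 in
P_cr = π²EI / L_e² = π² × 28600×10³ × 3.524 / 37.31² = 7.145×10^5 lb

P_cr ≈ 714 kip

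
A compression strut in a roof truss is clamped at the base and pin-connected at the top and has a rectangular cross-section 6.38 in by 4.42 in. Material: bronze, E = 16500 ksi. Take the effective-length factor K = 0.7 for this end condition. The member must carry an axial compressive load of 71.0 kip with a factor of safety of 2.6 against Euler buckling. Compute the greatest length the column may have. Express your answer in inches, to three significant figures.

Buckling occurs about the weak axis: I_min = h·b³/12 with b = 4.42 in (the shorter side).
I_min = 6.38×4.42³/12 = 45.91 in⁴
Required critical load P_cr = n·P = 2.6 × 71.0 = 184.6 kip = 1.846×10^5 lb
From P_cr = π²EI/(K·L)²:  L = (1/K)·√(π²EI/P_cr) = (1/0.7)·√(π²×1.65×10^7×45.91/1.846×10^5)
L = 287 in

L_max ≈ 287 in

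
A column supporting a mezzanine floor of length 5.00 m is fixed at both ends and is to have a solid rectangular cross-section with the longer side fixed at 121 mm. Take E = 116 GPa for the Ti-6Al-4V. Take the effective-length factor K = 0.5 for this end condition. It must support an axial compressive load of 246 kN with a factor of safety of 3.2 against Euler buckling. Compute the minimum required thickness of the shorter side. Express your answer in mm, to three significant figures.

b ≈ 75.3 mm

Required P_cr = n·P = 3.2 × 246 = 787.2 kN
L_e = K·L = 0.5 × 5.00 = 2.500 m
Required I = P_cr·L_e²/(π²E) = 7.872×10^5 × 2.500² / (π² × 1.16×10^11) = 4.297×10^-6 m⁴
I_req = 4.297×10^6 mm⁴
Rectangle, weak axis: I_min = h·b³/12 with h = 121 mm fixed  ⇒  b = (12I/h)^(1/3) = 75.3 mm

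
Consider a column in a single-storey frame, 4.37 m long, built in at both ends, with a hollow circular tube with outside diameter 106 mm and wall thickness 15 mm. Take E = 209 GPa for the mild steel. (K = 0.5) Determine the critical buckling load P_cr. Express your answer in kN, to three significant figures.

Inner diameter d_i = 106 − 2×15 = 76.00 mm
I = π(d_o⁴ − d_i⁴)/64 = π(106⁴ − 76.00⁴)/64 = 4.560×10^6 mm⁴
I = 4.560×10^6 mm⁴ = 4.560×10^-6 m⁴
Effective length L_e = K·L = 0.5 × 4.37 = 2.185 m
P_cr = π²EI / L_e² = π² × 209×10⁹ × 4.560×10^-6 / 2.185² = 1.970×10^6 N

P_cr ≈ 1970 kN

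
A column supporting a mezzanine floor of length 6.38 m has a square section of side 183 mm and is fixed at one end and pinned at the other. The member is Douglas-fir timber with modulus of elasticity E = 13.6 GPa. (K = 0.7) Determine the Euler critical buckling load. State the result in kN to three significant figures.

P_cr ≈ 629 kN

I = a⁴/12 = 183⁴/12 = 9.346×10^7 mm⁴
I = 9.346×10^7 mm⁴ = 9.346×10^-5 m⁴
Effective length L_e = K·L = 0.7 × 6.38 = 4.466 m
P_cr = π²EI / L_e² = π² × 13.6×10⁹ × 9.346×10^-5 / 4.466² = 6.290×10^5 N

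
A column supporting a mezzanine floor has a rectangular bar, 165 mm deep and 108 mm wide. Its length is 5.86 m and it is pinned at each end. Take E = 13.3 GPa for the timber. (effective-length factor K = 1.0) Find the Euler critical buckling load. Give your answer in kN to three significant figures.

Buckling occurs about the weak axis: I_min = h·b³/12 with b = 108 mm (the shorter side).
I_min = 165×108³/12 = 1.732×10^7 mm⁴
I = 1.732×10^7 mm⁴ = 1.732×10^-5 m⁴
Effective length L_e = K·L = 1 × 5.86 = 5.860 m
P_cr = π²EI / L_e² = π² × 13.3×10⁹ × 1.732×10^-5 / 5.860² = 6.621×10^4 N

P_cr ≈ 66.2 kN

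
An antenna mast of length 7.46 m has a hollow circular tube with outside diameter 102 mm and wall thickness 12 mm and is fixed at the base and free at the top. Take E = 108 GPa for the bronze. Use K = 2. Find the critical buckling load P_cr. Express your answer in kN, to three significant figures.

Inner diameter d_i = 102 − 2×12 = 78.00 mm
I = π(d_o⁴ − d_i⁴)/64 = π(102⁴ − 78.00⁴)/64 = 3.496×10^6 mm⁴
I = 3.496×10^6 mm⁴ = 3.496×10^-6 m⁴
Effective length L_e = K·L = 2 × 7.46 = 14.92 m
P_cr = π²EI / L_e² = π² × 108×10⁹ × 3.496×10^-6 / 14.92² = 1.674×10^4 N

P_cr ≈ 16.7 kN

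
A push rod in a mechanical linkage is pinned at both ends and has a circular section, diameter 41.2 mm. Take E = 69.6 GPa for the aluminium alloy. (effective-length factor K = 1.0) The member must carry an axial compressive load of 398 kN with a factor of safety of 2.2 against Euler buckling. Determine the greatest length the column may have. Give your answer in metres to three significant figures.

I = πd⁴/64 = π×41.2⁴/64 = 1.414×10^5 mm⁴
I = 1.414×10^-7 m⁴
Required critical load P_cr = n·P = 2.2 × 398 = 875.6 kN = 8.756×10^5 N
From P_cr = π²EI/(K·L)²:  L = (1/K)·√(π²EI/P_cr) = (1/1)·√(π²×6.96×10^10×1.414×10^-7/8.756×10^5)
L = 0.333 m

L_max ≈ 0.333 m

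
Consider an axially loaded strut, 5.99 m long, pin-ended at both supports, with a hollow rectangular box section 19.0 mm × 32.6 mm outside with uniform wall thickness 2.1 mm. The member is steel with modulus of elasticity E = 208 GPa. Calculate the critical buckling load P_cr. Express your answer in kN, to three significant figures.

P_cr ≈ 0.627 kN

Inner dimensions: h_i = 32.6 − 2×2.1 = 28.40 mm, b_i = 19.0 − 2×2.1 = 14.80 mm
Weak-axis I_min = (h_o·b_o³ − h_i·b_i³)/12 with b_o = 19.0, b_i = 14.80 mm (shorter outer/inner sides).
I_min = (32.6×19.0³ − 28.40×14.80³)/12 = 1.096×10^4 mm⁴
I = 1.096×10^4 mm⁴ = 1.096×10^-8 m⁴
Effective length L_e = K·L = 1 × 5.99 = 5.990 m
P_cr = π²EI / L_e² = π² × 208×10⁹ × 1.096×10^-8 / 5.990² = 627.2 N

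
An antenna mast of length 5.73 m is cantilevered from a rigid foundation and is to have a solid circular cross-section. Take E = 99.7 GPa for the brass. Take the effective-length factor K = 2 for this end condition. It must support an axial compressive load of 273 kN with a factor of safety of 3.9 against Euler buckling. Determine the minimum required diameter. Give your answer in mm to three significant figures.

d ≈ 232 mm

Required P_cr = n·P = 3.9 × 273 = 1065 kN
L_e = K·L = 2 × 5.73 = 11.46 m
Required I = P_cr·L_e²/(π²E) = 1.065×10^6 × 11.46² / (π² × 9.97×10^10) = 1.421×10^-4 m⁴
I_req = 1.421×10^8 mm⁴
Solid circle: I = πd⁴/64  ⇒  d = (64I/π)^(1/4) = (64×1.421×10^8/π)^(1/4) = 232 mm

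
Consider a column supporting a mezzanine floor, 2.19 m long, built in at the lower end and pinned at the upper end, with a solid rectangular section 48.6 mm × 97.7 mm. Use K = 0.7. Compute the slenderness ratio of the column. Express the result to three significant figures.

For a rectangle r_min = b/√12 = 48.6/√12 = 14.03 mm
L_e = K·L = 0.7 × 2.19 m = 1.533 m = 1533.0 mm
λ = L_e / r_min = 1533.0 / 14.03 = 109

λ ≈ 109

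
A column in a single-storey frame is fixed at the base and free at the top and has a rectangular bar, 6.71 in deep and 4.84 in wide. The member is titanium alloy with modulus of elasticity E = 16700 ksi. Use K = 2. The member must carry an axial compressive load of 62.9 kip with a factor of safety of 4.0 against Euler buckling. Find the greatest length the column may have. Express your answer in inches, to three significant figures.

L_max ≈ 102 in

Buckling occurs about the weak axis: I_min = h·b³/12 with b = 4.84 in (the shorter side).
I_min = 6.71×4.84³/12 = 63.40 in⁴
Required critical load P_cr = n·P = 4.0 × 62.9 = 251.6 kip = 2.516×10^5 lb
From P_cr = π²EI/(K·L)²:  L = (1/K)·√(π²EI/P_cr) = (1/2)·√(π²×1.67×10^7×63.40/2.516×10^5)
L = 102 in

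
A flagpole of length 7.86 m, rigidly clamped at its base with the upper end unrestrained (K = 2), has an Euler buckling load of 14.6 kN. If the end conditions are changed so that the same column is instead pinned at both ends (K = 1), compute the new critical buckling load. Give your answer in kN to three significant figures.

P_cr ≈ 58.4 kN

P_cr ∝ 1/K², so P_cr,new = P_cr,old × (K_old/K_new)² = 14.6 × (2/1)²
= 14.6 × 4.000 = 58.4 kN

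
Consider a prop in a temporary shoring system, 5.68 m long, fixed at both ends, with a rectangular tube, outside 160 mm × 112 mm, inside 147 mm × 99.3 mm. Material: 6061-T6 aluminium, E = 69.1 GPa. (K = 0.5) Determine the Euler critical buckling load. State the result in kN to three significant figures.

P_cr ≈ 570 kN

Weak-axis I_min = (h_o·b_o³ − h_i·b_i³)/12 with b_o = 112, b_i = 99.30 mm (shorter outer/inner sides).
I_min = (160×112³ − 147.0×99.30³)/12 = 6.738×10^6 mm⁴
I = 6.738×10^6 mm⁴ = 6.738×10^-6 m⁴
Effective length L_e = K·L = 0.5 × 5.68 = 2.840 m
P_cr = π²EI / L_e² = π² × 69.1×10⁹ × 6.738×10^-6 / 2.840² = 5.697×10^5 N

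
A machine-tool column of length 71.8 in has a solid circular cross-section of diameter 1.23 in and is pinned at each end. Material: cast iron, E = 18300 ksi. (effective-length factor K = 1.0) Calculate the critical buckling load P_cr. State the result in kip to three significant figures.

P_cr ≈ 3.94 kip

I = πd⁴/64 = π×1.23⁴/64 = 0.1124 in⁴
Effective length L_e = K·L = 1 × 71.8 = 71.80 in
P_cr = π²EI / L_e² = π² × 18300×10³ × 0.1124 / 71.80² = 3.936×10^3 lb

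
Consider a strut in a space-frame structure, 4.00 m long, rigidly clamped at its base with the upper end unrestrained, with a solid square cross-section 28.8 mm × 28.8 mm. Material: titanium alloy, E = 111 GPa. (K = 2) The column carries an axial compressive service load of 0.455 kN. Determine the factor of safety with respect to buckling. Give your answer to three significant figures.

I = a⁴/12 = 28.8⁴/12 = 5.733×10^4 mm⁴
I = 5.733×10^4 mm⁴ = 5.733×10^-8 m⁴
Effective length L_e = K·L = 2 × 4.00 = 8.000 m
P_cr = π²EI / L_e² = π² × 111×10⁹ × 5.733×10^-8 / 8.000² = 981.4 N
Factor of safety n = P_cr / P = 0.98137 / 0.455 = 2.16

n ≈ 2.16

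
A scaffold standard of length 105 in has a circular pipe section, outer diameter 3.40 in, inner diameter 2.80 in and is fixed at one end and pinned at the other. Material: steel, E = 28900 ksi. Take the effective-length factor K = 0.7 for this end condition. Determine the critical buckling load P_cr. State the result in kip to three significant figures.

d_o = 3.40 in, d_i = 2.80 in
I = π(d_o⁴ − d_i⁴)/64 = π(3.40⁴ − 2.800⁴)/64 = 3.543 in⁴
Effective length L_e = K·L = 0.7 × 105 = 73.50 in
P_cr = π²EI / L_e² = π² × 28900×10³ × 3.543 / 73.50² = 1.870×10^5 lb

P_cr ≈ 187 kip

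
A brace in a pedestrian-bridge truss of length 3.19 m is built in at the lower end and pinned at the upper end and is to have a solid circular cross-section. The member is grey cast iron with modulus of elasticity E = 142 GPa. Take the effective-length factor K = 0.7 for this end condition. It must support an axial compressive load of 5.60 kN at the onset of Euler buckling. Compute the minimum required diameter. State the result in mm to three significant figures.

L_e = K·L = 0.7 × 3.19 = 2.233 m
Required I = P_cr·L_e²/(π²E) = 5.600×10^3 × 2.233² / (π² × 1.42×10^11) = 1.992×10^-8 m⁴
I_req = 1.992×10^4 mm⁴
Solid circle: I = πd⁴/64  ⇒  d = (64I/π)^(1/4) = (64×1.992×10^4/π)^(1/4) = 25.2 mm

d ≈ 25.2 mm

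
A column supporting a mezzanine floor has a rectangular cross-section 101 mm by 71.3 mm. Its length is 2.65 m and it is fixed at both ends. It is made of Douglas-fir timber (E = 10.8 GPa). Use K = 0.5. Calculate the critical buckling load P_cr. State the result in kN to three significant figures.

P_cr ≈ 185 kN

Buckling occurs about the weak axis: I_min = h·b³/12 with b = 71.3 mm (the shorter side).
I_min = 101×71.3³/12 = 3.051×10^6 mm⁴
I = 3.051×10^6 mm⁴ = 3.051×10^-6 m⁴
Effective length L_e = K·L = 0.5 × 2.65 = 1.325 m
P_cr = π²EI / L_e² = π² × 10.8×10⁹ × 3.051×10^-6 / 1.325² = 1.852×10^5 N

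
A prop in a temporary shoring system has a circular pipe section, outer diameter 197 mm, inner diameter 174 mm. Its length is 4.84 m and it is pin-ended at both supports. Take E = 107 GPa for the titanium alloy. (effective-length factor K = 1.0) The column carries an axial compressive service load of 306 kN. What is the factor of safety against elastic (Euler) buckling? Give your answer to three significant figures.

n ≈ 4.26

d_o = 197 mm, d_i = 174 mm
I = π(d_o⁴ − d_i⁴)/64 = π(197⁴ − 174.0⁴)/64 = 2.894×10^7 mm⁴
I = 2.894×10^7 mm⁴ = 2.894×10^-5 m⁴
Effective length L_e = K·L = 1 × 4.84 = 4.840 m
P_cr = π²EI / L_e² = π² × 107×10⁹ × 2.894×10^-5 / 4.840² = 1.305×10^6 N
Factor of safety n = P_cr / P = 1304.5 / 306 = 4.26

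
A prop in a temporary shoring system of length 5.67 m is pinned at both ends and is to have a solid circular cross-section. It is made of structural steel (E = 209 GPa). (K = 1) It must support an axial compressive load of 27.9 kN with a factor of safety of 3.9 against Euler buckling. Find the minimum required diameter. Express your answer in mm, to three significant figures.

Required P_cr = n·P = 3.9 × 27.9 = 108.8 kN
L_e = K·L = 1 × 5.67 = 5.670 m
Required I = P_cr·L_e²/(π²E) = 1.088×10^5 × 5.670² / (π² × 2.09×10^11) = 1.696×10^-6 m⁴
I_req = 1.696×10^6 mm⁴
Solid circle: I = πd⁴/64  ⇒  d = (64I/π)^(1/4) = (64×1.696×10^6/π)^(1/4) = 76.7 mm

d ≈ 76.7 mm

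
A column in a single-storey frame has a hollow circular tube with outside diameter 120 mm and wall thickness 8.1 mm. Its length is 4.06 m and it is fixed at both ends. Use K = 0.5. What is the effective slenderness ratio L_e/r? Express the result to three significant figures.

λ ≈ 51.2

Inner diameter d_i = 120 − 2×8.1 = 103.8 mm
I = π(d_o⁴ − d_i⁴)/64 = π(120⁴ − 103.8⁴)/64 = 4.480×10^6 mm⁴
A = 2.848×10^3 mm²;  r_min = √(I/A) = √(4.480×10^6/2.848×10^3) = 39.67 mm
L_e = K·L = 0.5 × 4.06 m = 2.030 m = 2030.0 mm
λ = L_e / r_min = 2030.0 / 39.67 = 51.2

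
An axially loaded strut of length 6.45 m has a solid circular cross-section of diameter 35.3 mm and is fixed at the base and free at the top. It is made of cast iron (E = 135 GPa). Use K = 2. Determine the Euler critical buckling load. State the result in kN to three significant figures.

P_cr ≈ 0.610 kN

I = πd⁴/64 = π×35.3⁴/64 = 7.622×10^4 mm⁴
I = 7.622×10^4 mm⁴ = 7.622×10^-8 m⁴
Effective length L_e = K·L = 2 × 6.45 = 12.90 m
P_cr = π²EI / L_e² = π² × 135×10⁹ × 7.622×10^-8 / 12.90² = 610.3 N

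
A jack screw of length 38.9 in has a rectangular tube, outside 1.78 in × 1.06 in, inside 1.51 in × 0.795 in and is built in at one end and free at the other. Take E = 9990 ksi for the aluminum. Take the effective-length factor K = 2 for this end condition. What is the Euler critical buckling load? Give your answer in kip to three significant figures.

Weak-axis I_min = (h_o·b_o³ − h_i·b_i³)/12 with b_o = 1.06, b_i = 0.7950 in (shorter outer/inner sides).
I_min = (1.78×1.06³ − 1.510×0.7950³)/12 = 0.1134 in⁴
Effective length L_e = K·L = 2 × 38.9 = 77.80 in
P_cr = π²EI / L_e² = π² × 9990×10³ × 0.1134 / 77.80² = 1.848×10^3 lb

P_cr ≈ 1.85 kip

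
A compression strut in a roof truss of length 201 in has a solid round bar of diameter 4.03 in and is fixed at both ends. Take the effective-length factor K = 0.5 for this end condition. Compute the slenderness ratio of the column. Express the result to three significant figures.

For a solid circle r = d/4 = 4.03/4 = 1.008 in
L_e = K·L = 0.5 × 201 = 100.5 in
λ = L_e / r_min = 100.50 / 1.008 = 99.8

λ ≈ 99.8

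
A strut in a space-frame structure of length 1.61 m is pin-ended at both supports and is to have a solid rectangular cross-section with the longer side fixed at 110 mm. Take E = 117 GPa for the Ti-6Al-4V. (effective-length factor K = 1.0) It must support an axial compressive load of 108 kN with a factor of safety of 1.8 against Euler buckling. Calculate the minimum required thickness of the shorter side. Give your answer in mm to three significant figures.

Required P_cr = n·P = 1.8 × 108 = 194.4 kN
L_e = K·L = 1 × 1.61 = 1.610 m
Required I = P_cr·L_e²/(π²E) = 1.944×10^5 × 1.610² / (π² × 1.17×10^11) = 4.364×10^-7 m⁴
I_req = 4.364×10^5 mm⁴
Rectangle, weak axis: I_min = h·b³/12 with h = 110 mm fixed  ⇒  b = (12I/h)^(1/3) = 36.2 mm

b ≈ 36.2 mm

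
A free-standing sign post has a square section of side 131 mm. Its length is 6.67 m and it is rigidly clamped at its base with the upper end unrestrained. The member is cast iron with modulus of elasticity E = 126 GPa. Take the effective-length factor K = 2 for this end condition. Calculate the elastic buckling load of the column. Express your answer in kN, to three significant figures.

I = a⁴/12 = 131⁴/12 = 2.454×10^7 mm⁴
I = 2.454×10^7 mm⁴ = 2.454×10^-5 m⁴
Effective length L_e = K·L = 2 × 6.67 = 13.34 m
P_cr = π²EI / L_e² = π² × 126×10⁹ × 2.454×10^-5 / 13.34² = 1.715×10^5 N

P_cr ≈ 171 kN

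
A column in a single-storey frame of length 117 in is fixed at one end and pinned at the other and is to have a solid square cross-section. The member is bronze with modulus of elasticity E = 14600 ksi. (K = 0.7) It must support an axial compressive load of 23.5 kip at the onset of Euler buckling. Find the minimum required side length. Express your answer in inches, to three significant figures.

a ≈ 1.90 in

L_e = K·L = 0.7 × 117 = 81.90 in
Required I = P_cr·L_e²/(π²E) = 2.350×10^4 × 81.90² / (π² × 1.46×10^7) = 1.094 in⁴
Solid square: I = a⁴/12  ⇒  a = (12I)^(1/4) = (12×1.094)^(1/4) = 1.90 in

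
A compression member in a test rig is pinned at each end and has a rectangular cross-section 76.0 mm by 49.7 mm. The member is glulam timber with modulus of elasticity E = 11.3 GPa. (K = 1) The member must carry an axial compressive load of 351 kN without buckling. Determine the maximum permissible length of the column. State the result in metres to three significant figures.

Buckling occurs about the weak axis: I_min = h·b³/12 with b = 49.7 mm (the shorter side).
I_min = 76.0×49.7³/12 = 7.775×10^5 mm⁴
I = 7.775×10^-7 m⁴
At the buckling limit P_cr = P = 3.510×10^5 N
From P_cr = π²EI/(K·L)²:  L = (1/K)·√(π²EI/P_cr) = (1/1)·√(π²×1.13×10^10×7.775×10^-7/3.510×10^5)
L = 0.497 m

L_max ≈ 0.497 m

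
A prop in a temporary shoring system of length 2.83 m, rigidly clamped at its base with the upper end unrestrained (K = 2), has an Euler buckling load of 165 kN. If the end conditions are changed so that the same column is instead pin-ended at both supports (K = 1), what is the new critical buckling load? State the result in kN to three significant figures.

P_cr ≈ 660 kN

P_cr ∝ 1/K², so P_cr,new = P_cr,old × (K_old/K_new)² = 165 × (2/1)²
= 165 × 4.000 = 660 kN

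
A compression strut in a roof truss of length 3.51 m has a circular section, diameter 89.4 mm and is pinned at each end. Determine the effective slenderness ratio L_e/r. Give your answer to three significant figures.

λ ≈ 157

For a solid circle r = d/4 = 89.4/4 = 22.35 mm
L_e = K·L = 1 × 3.51 m = 3.510 m = 3510.0 mm
λ = L_e / r_min = 3510.0 / 22.35 = 157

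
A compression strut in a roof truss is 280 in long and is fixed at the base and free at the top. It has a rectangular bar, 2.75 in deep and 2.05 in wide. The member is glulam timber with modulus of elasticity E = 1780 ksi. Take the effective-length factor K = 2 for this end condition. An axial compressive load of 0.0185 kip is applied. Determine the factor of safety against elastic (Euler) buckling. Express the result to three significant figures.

Buckling occurs about the weak axis: I_min = h·b³/12 with b = 2.05 in (the shorter side).
I_min = 2.75×2.05³/12 = 1.974 in⁴
Effective length L_e = K·L = 2 × 280 = 560.0 in
P_cr = π²EI / L_e² = π² × 1780×10³ × 1.974 / 560.0² = 110.6 lb
Factor of safety n = P_cr / P = 0.11060 / 0.0185 = 5.98

n ≈ 5.98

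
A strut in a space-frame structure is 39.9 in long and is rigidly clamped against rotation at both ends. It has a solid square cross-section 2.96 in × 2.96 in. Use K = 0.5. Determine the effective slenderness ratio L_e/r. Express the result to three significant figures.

For a square r = a/√12 = 2.96/√12 = 0.8545 in
L_e = K·L = 0.5 × 39.9 = 19.95 in
λ = L_e / r_min = 19.950 / 0.8545 = 23.3

λ ≈ 23.3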